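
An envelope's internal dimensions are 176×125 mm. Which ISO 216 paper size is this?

B6 (125 × 176 mm)

Aspect ratio 176/125 ≈ 1.408 — close to the ISO √2 ≈ 1.414.
In the B-series (B0 = 1000 × 1414 mm): B6 = 125 × 176 mm.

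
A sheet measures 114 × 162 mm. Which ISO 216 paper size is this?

Aspect ratio 162/114 ≈ 1.421 — close to the ISO √2 ≈ 1.414.
In the C-series (envelope sizes, between A and B): C6 = 114 × 162 mm.

C6 (114 × 162 mm)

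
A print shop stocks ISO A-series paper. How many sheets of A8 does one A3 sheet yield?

32

Each ISO step halves the sheet: 1 × A3 → 2 × A4 → 4 × A5 → 8 × A6 → …
From A3 to A8 is 5 halving steps: 2^5 = 32.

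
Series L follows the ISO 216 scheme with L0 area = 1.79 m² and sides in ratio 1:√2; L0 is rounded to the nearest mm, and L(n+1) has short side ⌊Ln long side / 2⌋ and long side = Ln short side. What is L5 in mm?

Let L0's short side be w mm. w · w√2 = 1.79 m² = 1,790,000 mm², so w ≈ 1125.0 mm and w√2 ≈ 1591.1 mm → L0 = 1125 × 1591 mm.
L1: ⌊1591/2⌋ × 1125 = 795 × 1125 mm
L2: ⌊1125/2⌋ × 795 = 562 × 795 mm
L3: ⌊795/2⌋ × 562 = 397 × 562 mm
L4: ⌊562/2⌋ × 397 = 281 × 397 mm
L5: ⌊397/2⌋ × 281 = 198 × 281 mm

198 × 281 mm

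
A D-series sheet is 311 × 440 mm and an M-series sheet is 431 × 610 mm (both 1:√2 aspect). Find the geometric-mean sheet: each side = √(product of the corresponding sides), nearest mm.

366 × 518 mm

Short side: √(311 · 431) = √134041 ≈ 366.1 → 366 mm
Long side: √(440 · 610) = √268400 ≈ 518.1 → 518 mm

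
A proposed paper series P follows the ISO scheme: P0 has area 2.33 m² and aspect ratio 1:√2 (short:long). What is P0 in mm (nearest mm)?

1284 × 1815 mm

Let the short side be w mm. Then w · w√2 = 2.33 m² = 2,330,000 mm².
w² = 2,330,000/√2, so w ≈ 1283.6 mm; long side = w√2 ≈ 1815.2 mm.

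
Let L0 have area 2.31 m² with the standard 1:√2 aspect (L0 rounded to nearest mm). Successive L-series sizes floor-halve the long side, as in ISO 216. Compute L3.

451 × 639 mm

Let L0's short side be w mm. w · w√2 = 2.31 m² = 2,310,000 mm², so w ≈ 1278.1 mm and w√2 ≈ 1807.4 mm → L0 = 1278 × 1807 mm.
L1: ⌊1807/2⌋ × 1278 = 903 × 1278 mm
L2: ⌊1278/2⌋ × 903 = 639 × 903 mm
L3: ⌊903/2⌋ × 639 = 451 × 639 mm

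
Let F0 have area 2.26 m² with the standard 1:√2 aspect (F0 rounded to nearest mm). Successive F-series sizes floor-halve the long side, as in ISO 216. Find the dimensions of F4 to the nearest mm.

316 × 447 mm

Let F0's short side be w mm. w · w√2 = 2.26 m² = 2,260,000 mm², so w ≈ 1264.1 mm and w√2 ≈ 1787.8 mm → F0 = 1264 × 1788 mm.
F1: ⌊1788/2⌋ × 1264 = 894 × 1264 mm
F2: ⌊1264/2⌋ × 894 = 632 × 894 mm
F3: ⌊894/2⌋ × 632 = 447 × 632 mm
F4: ⌊632/2⌋ × 447 = 316 × 447 mm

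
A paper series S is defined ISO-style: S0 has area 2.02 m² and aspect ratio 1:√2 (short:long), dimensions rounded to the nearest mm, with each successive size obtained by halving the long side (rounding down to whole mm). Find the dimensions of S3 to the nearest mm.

422 × 597 mm

Let S0's short side be w mm. w · w√2 = 2.02 m² = 2,020,000 mm², so w ≈ 1195.1 mm and w√2 ≈ 1690.2 mm → S0 = 1195 × 1690 mm.
S1: ⌊1690/2⌋ × 1195 = 845 × 1195 mm
S2: ⌊1195/2⌋ × 845 = 597 × 845 mm
S3: ⌊845/2⌋ × 597 = 422 × 597 mm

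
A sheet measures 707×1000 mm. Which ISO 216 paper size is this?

Aspect ratio 1000/707 ≈ 1.414 — close to the ISO √2 ≈ 1.414.
In the B-series (B0 = 1000 × 1414 mm): B1 = 707 × 1000 mm.

B1 (707 × 1000 mm)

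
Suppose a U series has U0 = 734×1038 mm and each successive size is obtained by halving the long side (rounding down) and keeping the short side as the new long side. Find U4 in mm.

183 × 259 mm

U1: ⌊1038/2⌋ × 734 = 519 × 734 mm
U2: ⌊734/2⌋ × 519 = 367 × 519 mm
U3: ⌊519/2⌋ × 367 = 259 × 367 mm
U4: ⌊367/2⌋ × 259 = 183 × 259 mm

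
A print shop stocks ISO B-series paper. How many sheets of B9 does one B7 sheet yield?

4

Each ISO step halves the sheet: 1 × B7 → 2 × B8 → 4 × B9
From B7 to B9 is 2 halving steps: 2^2 = 4.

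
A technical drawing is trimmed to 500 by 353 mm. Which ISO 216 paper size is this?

Aspect ratio 500/353 ≈ 1.416 — close to the ISO √2 ≈ 1.414.
In the B-series (B0 = 1000 × 1414 mm): B3 = 353 × 500 mm.

B3 (353 × 500 mm)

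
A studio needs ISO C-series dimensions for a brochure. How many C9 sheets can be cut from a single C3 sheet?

64

Each ISO step halves the sheet: 1 × C3 → 2 × C4 → 4 × C5 → 8 × C6 → …
From C3 to C9 is 6 halving steps: 2^6 = 64.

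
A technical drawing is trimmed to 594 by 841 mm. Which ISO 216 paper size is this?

A1 (594 × 841 mm)

Aspect ratio 841/594 ≈ 1.416 — close to the ISO √2 ≈ 1.414.
In the A-series (A0 area = 1 m²): A1 = 594 × 841 mm.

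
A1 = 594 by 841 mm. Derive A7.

A2: ⌊841/2⌋ × 594 = 420 × 594 mm
A3: ⌊594/2⌋ × 420 = 297 × 420 mm
A4: ⌊420/2⌋ × 297 = 210 × 297 mm
A5: ⌊297/2⌋ × 210 = 148 × 210 mm
A6: ⌊210/2⌋ × 148 = 105 × 148 mm
A7: ⌊148/2⌋ × 105 = 74 × 105 mm

74 × 105 mm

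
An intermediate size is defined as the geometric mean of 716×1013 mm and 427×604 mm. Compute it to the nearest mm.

553 × 782 mm

Short side: √(716 · 427) = √305732 ≈ 552.9 → 553 mm
Long side: √(1013 · 604) = √611852 ≈ 782.2 → 782 mm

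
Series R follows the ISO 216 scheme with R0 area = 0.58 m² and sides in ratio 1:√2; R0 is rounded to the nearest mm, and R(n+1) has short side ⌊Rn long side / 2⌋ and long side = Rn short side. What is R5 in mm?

Let R0's short side be w mm. w · w√2 = 0.58 m² = 580,000 mm², so w ≈ 640.4 mm and w√2 ≈ 905.7 mm → R0 = 640 × 906 mm.
R1: ⌊906/2⌋ × 640 = 453 × 640 mm
R2: ⌊640/2⌋ × 453 = 320 × 453 mm
R3: ⌊453/2⌋ × 320 = 226 × 320 mm
R4: ⌊320/2⌋ × 226 = 160 × 226 mm
R5: ⌊226/2⌋ × 160 = 113 × 160 mm

113 × 160 mm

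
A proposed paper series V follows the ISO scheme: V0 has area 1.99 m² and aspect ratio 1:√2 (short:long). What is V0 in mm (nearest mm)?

1186 × 1678 mm

Let the short side be w mm. Then w · w√2 = 1.99 m² = 1,990,000 mm².
w² = 1,990,000/√2, so w ≈ 1186.2 mm; long side = w√2 ≈ 1677.6 mm.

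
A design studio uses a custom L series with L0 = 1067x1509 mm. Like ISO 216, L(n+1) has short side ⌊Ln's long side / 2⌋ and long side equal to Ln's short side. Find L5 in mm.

188 × 266 mm

L1: ⌊1509/2⌋ × 1067 = 754 × 1067 mm
L2: ⌊1067/2⌋ × 754 = 533 × 754 mm
L3: ⌊754/2⌋ × 533 = 377 × 533 mm
L4: ⌊533/2⌋ × 377 = 266 × 377 mm
L5: ⌊377/2⌋ × 266 = 188 × 266 mm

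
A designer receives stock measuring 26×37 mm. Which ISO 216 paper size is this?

A10 (26 × 37 mm)

Aspect ratio 37/26 ≈ 1.423 — close to the ISO √2 ≈ 1.414.
In the A-series (A0 area = 1 m²): A10 = 26 × 37 mm.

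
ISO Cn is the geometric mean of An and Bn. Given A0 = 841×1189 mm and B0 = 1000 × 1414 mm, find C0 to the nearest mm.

917 × 1297 mm

Short side: √(841 · 1000) = √841000 ≈ 917.1 → 917 mm
Long side: √(1189 · 1414) = √1681246 ≈ 1296.6 → 1297 mm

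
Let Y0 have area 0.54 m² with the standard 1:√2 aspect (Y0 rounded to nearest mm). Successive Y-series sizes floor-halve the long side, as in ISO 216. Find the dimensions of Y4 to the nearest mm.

Let Y0's short side be w mm. w · w√2 = 0.54 m² = 540,000 mm², so w ≈ 617.9 mm and w√2 ≈ 873.9 mm → Y0 = 618 × 874 mm.
Y1: ⌊874/2⌋ × 618 = 437 × 618 mm
Y2: ⌊618/2⌋ × 437 = 309 × 437 mm
Y3: ⌊437/2⌋ × 309 = 218 × 309 mm
Y4: ⌊309/2⌋ × 218 = 154 × 218 mm

154 × 218 mm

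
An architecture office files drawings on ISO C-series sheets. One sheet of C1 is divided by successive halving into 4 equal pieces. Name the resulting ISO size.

4 = 2^2, so 2 halving steps.
C1 → C2 → … → C3 after 2 steps.

C3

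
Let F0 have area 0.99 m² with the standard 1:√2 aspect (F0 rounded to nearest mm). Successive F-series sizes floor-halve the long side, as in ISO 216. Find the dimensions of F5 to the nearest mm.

Let F0's short side be w mm. w · w√2 = 0.99 m² = 990,000 mm², so w ≈ 836.7 mm and w√2 ≈ 1183.2 mm → F0 = 837 × 1183 mm.
F1: ⌊1183/2⌋ × 837 = 591 × 837 mm
F2: ⌊837/2⌋ × 591 = 418 × 591 mm
F3: ⌊591/2⌋ × 418 = 295 × 418 mm
F4: ⌊418/2⌋ × 295 = 209 × 295 mm
F5: ⌊295/2⌋ × 209 = 147 × 209 mm

147 × 209 mm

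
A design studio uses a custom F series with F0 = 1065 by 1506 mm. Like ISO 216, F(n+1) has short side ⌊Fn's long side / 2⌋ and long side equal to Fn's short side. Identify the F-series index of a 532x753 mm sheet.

F0: 1065 × 1506 mm
F1: 753 × 1065 mm
F2: 532 × 753 mm
F3: 376 × 532 mm
→ matches F2.

F2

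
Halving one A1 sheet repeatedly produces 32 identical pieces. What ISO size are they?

32 = 2^5, so 5 halving steps.
A1 → A2 → … → A6 after 5 steps.

A6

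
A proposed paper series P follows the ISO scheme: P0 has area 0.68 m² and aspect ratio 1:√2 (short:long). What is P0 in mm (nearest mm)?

693 × 981 mm

Let the short side be w mm. Then w · w√2 = 0.68 m² = 680,000 mm².
w² = 680,000/√2, so w ≈ 693.4 mm; long side = w√2 ≈ 980.6 mm.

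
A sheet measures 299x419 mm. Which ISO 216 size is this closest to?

A3 (297 × 420 mm)

Aspect ratio 419/299 ≈ 1.401 — close to the ISO √2 ≈ 1.414.
In the A-series (A0 area = 1 m²): A3 = 297 × 420 mm.
Off by 3 mm total — nearest standard size.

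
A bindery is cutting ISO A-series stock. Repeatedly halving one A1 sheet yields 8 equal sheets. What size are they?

8 = 2^3, so 3 halving steps.
A1 → A2 → … → A4 after 3 steps.

A4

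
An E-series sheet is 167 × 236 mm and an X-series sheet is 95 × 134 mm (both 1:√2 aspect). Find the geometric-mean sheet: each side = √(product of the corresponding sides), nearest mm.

126 × 178 mm

Short side: √(167 · 95) = √15865 ≈ 126.0 → 126 mm
Long side: √(236 · 134) = √31624 ≈ 177.8 → 178 mm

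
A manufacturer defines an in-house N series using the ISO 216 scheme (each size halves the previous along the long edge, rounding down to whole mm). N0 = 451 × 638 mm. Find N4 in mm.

N1: ⌊638/2⌋ × 451 = 319 × 451 mm
N2: ⌊451/2⌋ × 319 = 225 × 319 mm
N3: ⌊319/2⌋ × 225 = 159 × 225 mm
N4: ⌊225/2⌋ × 159 = 112 × 159 mm

112 × 159 mm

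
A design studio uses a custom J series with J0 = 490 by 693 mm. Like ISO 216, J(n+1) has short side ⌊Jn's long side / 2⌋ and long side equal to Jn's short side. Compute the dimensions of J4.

J1: ⌊693/2⌋ × 490 = 346 × 490 mm
J2: ⌊490/2⌋ × 346 = 245 × 346 mm
J3: ⌊346/2⌋ × 245 = 173 × 245 mm
J4: ⌊245/2⌋ × 173 = 122 × 173 mm

122 × 173 mm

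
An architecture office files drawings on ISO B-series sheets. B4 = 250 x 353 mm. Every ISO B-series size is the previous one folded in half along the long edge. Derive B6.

125 × 176 mm

B5: ⌊353/2⌋ × 250 = 176 × 250 mm
B6: ⌊250/2⌋ × 176 = 125 × 176 mm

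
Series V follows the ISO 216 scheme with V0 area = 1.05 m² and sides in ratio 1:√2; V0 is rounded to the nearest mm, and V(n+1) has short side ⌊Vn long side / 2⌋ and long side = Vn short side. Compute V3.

Let V0's short side be w mm. w · w√2 = 1.05 m² = 1,050,000 mm², so w ≈ 861.7 mm and w√2 ≈ 1218.6 mm → V0 = 862 × 1219 mm.
V1: ⌊1219/2⌋ × 862 = 609 × 862 mm
V2: ⌊862/2⌋ × 609 = 431 × 609 mm
V3: ⌊609/2⌋ × 431 = 304 × 431 mm

304 × 431 mm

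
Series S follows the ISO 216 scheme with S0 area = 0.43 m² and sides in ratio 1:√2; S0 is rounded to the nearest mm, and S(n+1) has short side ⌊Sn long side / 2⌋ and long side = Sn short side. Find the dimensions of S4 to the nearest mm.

137 × 195 mm

Let S0's short side be w mm. w · w√2 = 0.43 m² = 430,000 mm², so w ≈ 551.4 mm and w√2 ≈ 779.8 mm → S0 = 551 × 780 mm.
S1: ⌊780/2⌋ × 551 = 390 × 551 mm
S2: ⌊551/2⌋ × 390 = 275 × 390 mm
S3: ⌊390/2⌋ × 275 = 195 × 275 mm
S4: ⌊275/2⌋ × 195 = 137 × 195 mm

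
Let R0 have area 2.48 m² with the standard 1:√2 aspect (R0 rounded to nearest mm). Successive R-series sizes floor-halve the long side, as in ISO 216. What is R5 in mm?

234 × 331 mm

Let R0's short side be w mm. w · w√2 = 2.48 m² = 2,480,000 mm², so w ≈ 1324.2 mm and w√2 ≈ 1872.8 mm → R0 = 1324 × 1873 mm.
R1: ⌊1873/2⌋ × 1324 = 936 × 1324 mm
R2: ⌊1324/2⌋ × 936 = 662 × 936 mm
R3: ⌊936/2⌋ × 662 = 468 × 662 mm
R4: ⌊662/2⌋ × 468 = 331 × 468 mm
R5: ⌊468/2⌋ × 331 = 234 × 331 mm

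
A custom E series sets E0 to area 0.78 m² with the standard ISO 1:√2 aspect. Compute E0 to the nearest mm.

743 × 1050 mm

Let the short side be w mm. Then w · w√2 = 0.78 m² = 780,000 mm².
w² = 780,000/√2, so w ≈ 742.7 mm; long side = w√2 ≈ 1050.3 mm.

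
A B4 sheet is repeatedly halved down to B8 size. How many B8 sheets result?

16

B4 = 250 × 353 mm; B8 = 62 × 88 mm.
Each halving step doubles the count; 4 steps from B4 to B8.
2^4 = 16.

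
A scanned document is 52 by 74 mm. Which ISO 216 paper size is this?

A8 (52 × 74 mm)

Aspect ratio 74/52 ≈ 1.423 — close to the ISO √2 ≈ 1.414.
In the A-series (A0 area = 1 m²): A8 = 52 × 74 mm.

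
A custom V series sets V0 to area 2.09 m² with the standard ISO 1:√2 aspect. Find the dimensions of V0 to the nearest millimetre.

1216 × 1719 mm

Let the short side be w mm. Then w · w√2 = 2.09 m² = 2,090,000 mm².
w² = 2,090,000/√2, so w ≈ 1215.7 mm; long side = w√2 ≈ 1719.2 mm.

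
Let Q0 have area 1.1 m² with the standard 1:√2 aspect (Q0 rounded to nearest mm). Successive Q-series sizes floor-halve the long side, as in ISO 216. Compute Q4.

220 × 311 mm

Let Q0's short side be w mm. w · w√2 = 1.1 m² = 1,100,000 mm², so w ≈ 881.9 mm and w√2 ≈ 1247.3 mm → Q0 = 882 × 1247 mm.
Q1: ⌊1247/2⌋ × 882 = 623 × 882 mm
Q2: ⌊882/2⌋ × 623 = 441 × 623 mm
Q3: ⌊623/2⌋ × 441 = 311 × 441 mm
Q4: ⌊441/2⌋ × 311 = 220 × 311 mm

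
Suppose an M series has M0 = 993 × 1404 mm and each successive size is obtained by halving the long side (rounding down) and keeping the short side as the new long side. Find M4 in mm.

M1: ⌊1404/2⌋ × 993 = 702 × 993 mm
M2: ⌊993/2⌋ × 702 = 496 × 702 mm
M3: ⌊702/2⌋ × 496 = 351 × 496 mm
M4: ⌊496/2⌋ × 351 = 248 × 351 mm

248 × 351 mm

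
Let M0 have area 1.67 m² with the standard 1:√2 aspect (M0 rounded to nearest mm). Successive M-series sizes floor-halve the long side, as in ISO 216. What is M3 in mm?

Let M0's short side be w mm. w · w√2 = 1.67 m² = 1,670,000 mm², so w ≈ 1086.7 mm and w√2 ≈ 1536.8 mm → M0 = 1087 × 1537 mm.
M1: ⌊1537/2⌋ × 1087 = 768 × 1087 mm
M2: ⌊1087/2⌋ × 768 = 543 × 768 mm
M3: ⌊768/2⌋ × 543 = 384 × 543 mm

384 × 543 mm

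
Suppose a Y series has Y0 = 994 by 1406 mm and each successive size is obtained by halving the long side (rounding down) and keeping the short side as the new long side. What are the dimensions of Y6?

Y1 = 703 × 994 mm (from Y0 by 1 halving).
Y2: ⌊994/2⌋ × 703 = 497 × 703 mm
Y3: ⌊703/2⌋ × 497 = 351 × 497 mm
Y4: ⌊497/2⌋ × 351 = 248 × 351 mm
Y5: ⌊351/2⌋ × 248 = 175 × 248 mm
Y6: ⌊248/2⌋ × 175 = 124 × 175 mm

124 × 175 mm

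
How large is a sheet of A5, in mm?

148 × 210 mm

A0 = 841 × 1189 mm (A0 has area 1 m², aspect 1:√2).
A1: ⌊1189/2⌋ × 841 = 594 × 841 mm
A2: ⌊841/2⌋ × 594 = 420 × 594 mm
A3: ⌊594/2⌋ × 420 = 297 × 420 mm
A4: ⌊420/2⌋ × 297 = 210 × 297 mm
A5: ⌊297/2⌋ × 210 = 148 × 210 mm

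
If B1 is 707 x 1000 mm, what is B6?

B2: ⌊1000/2⌋ × 707 = 500 × 707 mm
B3: ⌊707/2⌋ × 500 = 353 × 500 mm
B4: ⌊500/2⌋ × 353 = 250 × 353 mm
B5: ⌊353/2⌋ × 250 = 176 × 250 mm
B6: ⌊250/2⌋ × 176 = 125 × 176 mm

125 × 176 mm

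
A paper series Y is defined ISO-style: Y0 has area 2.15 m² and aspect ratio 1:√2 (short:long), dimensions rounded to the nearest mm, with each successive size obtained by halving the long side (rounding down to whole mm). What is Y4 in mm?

Let Y0's short side be w mm. w · w√2 = 2.15 m² = 2,150,000 mm², so w ≈ 1233.0 mm and w√2 ≈ 1743.7 mm → Y0 = 1233 × 1744 mm.
Y1: ⌊1744/2⌋ × 1233 = 872 × 1233 mm
Y2: ⌊1233/2⌋ × 872 = 616 × 872 mm
Y3: ⌊872/2⌋ × 616 = 436 × 616 mm
Y4: ⌊616/2⌋ × 436 = 308 × 436 mm

308 × 436 mm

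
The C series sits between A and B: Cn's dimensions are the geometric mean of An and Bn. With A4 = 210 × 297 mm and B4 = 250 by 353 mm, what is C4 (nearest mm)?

Short side: √(210 · 250) = √52500 ≈ 229.1 → 229 mm
Long side: √(297 · 353) = √104841 ≈ 323.8 → 324 mm

229 × 324 mm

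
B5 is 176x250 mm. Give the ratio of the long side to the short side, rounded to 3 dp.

1.420

250 / 176 = 1.420
ISO 216 targets √2 ≈ 1.414; the +0.006 deviation is from mm rounding.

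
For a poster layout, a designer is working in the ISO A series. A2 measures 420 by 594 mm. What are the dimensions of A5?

148 × 210 mm

A3: ⌊594/2⌋ × 420 = 297 × 420 mm
A4: ⌊420/2⌋ × 297 = 210 × 297 mm
A5: ⌊297/2⌋ × 210 = 148 × 210 mm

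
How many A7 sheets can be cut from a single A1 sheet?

64

Each ISO step halves the sheet: 1 × A1 → 2 × A2 → 4 × A3 → 8 × A4 → …
From A1 to A7 is 6 halving steps: 2^6 = 64.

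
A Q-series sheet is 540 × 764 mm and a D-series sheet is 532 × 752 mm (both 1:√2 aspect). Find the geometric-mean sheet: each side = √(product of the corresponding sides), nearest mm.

Short side: √(540 · 532) = √287280 ≈ 536.0 → 536 mm
Long side: √(764 · 752) = √574528 ≈ 758.0 → 758 mm

536 × 758 mm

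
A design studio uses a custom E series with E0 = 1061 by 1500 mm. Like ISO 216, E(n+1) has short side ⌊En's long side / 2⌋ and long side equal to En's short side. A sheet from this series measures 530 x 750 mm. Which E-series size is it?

E2

E0: 1061 × 1500 mm
E1: 750 × 1061 mm
E2: 530 × 750 mm
E3: 375 × 530 mm
→ matches E2.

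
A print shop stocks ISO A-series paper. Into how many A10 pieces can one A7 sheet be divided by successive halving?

Each ISO step halves the sheet: 1 × A7 → 2 × A8 → 4 × A9 → 8 × A10
From A7 to A10 is 3 halving steps: 2^3 = 8.

8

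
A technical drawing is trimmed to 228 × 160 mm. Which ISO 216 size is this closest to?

C5 (162 × 229 mm)

Aspect ratio 228/160 ≈ 1.425 — close to the ISO √2 ≈ 1.414.
In the C-series (envelope sizes, between A and B): C5 = 162 × 229 mm.
Off by 3 mm total — nearest standard size.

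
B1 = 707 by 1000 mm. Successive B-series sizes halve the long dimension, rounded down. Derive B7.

88 × 125 mm

B2: ⌊1000/2⌋ × 707 = 500 × 707 mm
B3: ⌊707/2⌋ × 500 = 353 × 500 mm
B4: ⌊500/2⌋ × 353 = 250 × 353 mm
B5: ⌊353/2⌋ × 250 = 176 × 250 mm
B6: ⌊250/2⌋ × 176 = 125 × 176 mm
B7: ⌊176/2⌋ × 125 = 88 × 125 mm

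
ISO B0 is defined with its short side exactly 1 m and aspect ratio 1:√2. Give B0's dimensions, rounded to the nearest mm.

1000 × 1414 mm

Short side = 1000 mm; long side = 1000√2 ≈ 1414.2 mm.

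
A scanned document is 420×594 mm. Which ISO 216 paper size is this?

A2 (420 × 594 mm)

Aspect ratio 594/420 ≈ 1.414 — close to the ISO √2 ≈ 1.414.
In the A-series (A0 area = 1 m²): A2 = 420 × 594 mm.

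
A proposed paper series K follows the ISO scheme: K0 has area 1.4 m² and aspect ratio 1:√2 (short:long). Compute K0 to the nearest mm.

Let the short side be w mm. Then w · w√2 = 1.4 m² = 1,400,000 mm².
w² = 1,400,000/√2, so w ≈ 995.0 mm; long side = w√2 ≈ 1407.1 mm.

995 × 1407 mm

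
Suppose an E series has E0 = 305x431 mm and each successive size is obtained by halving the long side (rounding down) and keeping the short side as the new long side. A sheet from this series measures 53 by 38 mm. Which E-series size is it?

E6

E0: 305 × 431 mm
E1: 215 × 305 mm
E2: 152 × 215 mm
E3: 107 × 152 mm
E4: 76 × 107 mm
E5: 53 × 76 mm
E6: 38 × 53 mm
E7: 26 × 38 mm
→ matches E6.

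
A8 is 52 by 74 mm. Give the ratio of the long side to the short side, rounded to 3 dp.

74 / 52 = 1.423
ISO 216 targets √2 ≈ 1.414; the +0.009 deviation is from mm rounding.

1.423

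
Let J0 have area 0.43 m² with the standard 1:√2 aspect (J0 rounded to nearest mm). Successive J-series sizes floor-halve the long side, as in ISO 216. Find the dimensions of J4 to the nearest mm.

Let J0's short side be w mm. w · w√2 = 0.43 m² = 430,000 mm², so w ≈ 551.4 mm and w√2 ≈ 779.8 mm → J0 = 551 × 780 mm.
J1: ⌊780/2⌋ × 551 = 390 × 551 mm
J2: ⌊551/2⌋ × 390 = 275 × 390 mm
J3: ⌊390/2⌋ × 275 = 195 × 275 mm
J4: ⌊275/2⌋ × 195 = 137 × 195 mm

137 × 195 mm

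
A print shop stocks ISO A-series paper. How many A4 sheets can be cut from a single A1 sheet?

8

A1 = 594 × 841 mm; A4 = 210 × 297 mm.
Each halving step doubles the count; 3 steps from A1 to A4.
2^3 = 8.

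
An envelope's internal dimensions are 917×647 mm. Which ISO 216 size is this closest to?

C1 (648 × 917 mm)

Aspect ratio 917/647 ≈ 1.417 — close to the ISO √2 ≈ 1.414.
In the C-series (envelope sizes, between A and B): C1 = 648 × 917 mm.
Off by 1 mm total — nearest standard size.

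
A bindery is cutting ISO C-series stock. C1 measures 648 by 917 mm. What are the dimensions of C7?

C2: ⌊917/2⌋ × 648 = 458 × 648 mm
C3: ⌊648/2⌋ × 458 = 324 × 458 mm
C4: ⌊458/2⌋ × 324 = 229 × 324 mm
C5: ⌊324/2⌋ × 229 = 162 × 229 mm
C6: ⌊229/2⌋ × 162 = 114 × 162 mm
C7: ⌊162/2⌋ × 114 = 81 × 114 mm

81 × 114 mm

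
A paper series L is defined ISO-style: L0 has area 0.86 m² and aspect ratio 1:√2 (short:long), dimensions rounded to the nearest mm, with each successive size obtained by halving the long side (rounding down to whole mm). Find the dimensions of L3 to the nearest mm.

275 × 390 mm

Let L0's short side be w mm. w · w√2 = 0.86 m² = 860,000 mm², so w ≈ 779.8 mm and w√2 ≈ 1102.8 mm → L0 = 780 × 1103 mm.
L1: ⌊1103/2⌋ × 780 = 551 × 780 mm
L2: ⌊780/2⌋ × 551 = 390 × 551 mm
L3: ⌊551/2⌋ × 390 = 275 × 390 mm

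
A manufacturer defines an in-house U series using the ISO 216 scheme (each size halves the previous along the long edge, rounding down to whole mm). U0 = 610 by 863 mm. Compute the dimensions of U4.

152 × 215 mm

U1: ⌊863/2⌋ × 610 = 431 × 610 mm
U2: ⌊610/2⌋ × 431 = 305 × 431 mm
U3: ⌊431/2⌋ × 305 = 215 × 305 mm
U4: ⌊305/2⌋ × 215 = 152 × 215 mm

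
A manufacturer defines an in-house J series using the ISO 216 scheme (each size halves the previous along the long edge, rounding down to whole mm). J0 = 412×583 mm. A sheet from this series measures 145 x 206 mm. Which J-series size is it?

J3

J0: 412 × 583 mm
J1: 291 × 412 mm
J2: 206 × 291 mm
J3: 145 × 206 mm
J4: 103 × 145 mm
→ matches J3.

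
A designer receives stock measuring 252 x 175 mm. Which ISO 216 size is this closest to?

Aspect ratio 252/175 ≈ 1.440 (ISO target is √2 ≈ 1.414).
In the B-series (B0 = 1000 × 1414 mm): B5 = 176 × 250 mm.
Off by 3 mm total — nearest standard size.

B5 (176 × 250 mm)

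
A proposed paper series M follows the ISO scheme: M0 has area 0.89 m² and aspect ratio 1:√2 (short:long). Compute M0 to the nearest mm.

793 × 1122 mm

Let the short side be w mm. Then w · w√2 = 0.89 m² = 890,000 mm².
w² = 890,000/√2, so w ≈ 793.3 mm; long side = w√2 ≈ 1121.9 mm.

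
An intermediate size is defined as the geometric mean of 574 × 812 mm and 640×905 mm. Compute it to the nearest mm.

606 × 857 mm

Short side: √(574 · 640) = √367360 ≈ 606.1 → 606 mm
Long side: √(812 · 905) = √734860 ≈ 857.2 → 857 mm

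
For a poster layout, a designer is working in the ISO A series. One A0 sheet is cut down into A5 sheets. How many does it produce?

Each ISO step halves the sheet: 1 × A0 → 2 × A1 → 4 × A2 → 8 × A3 → …
From A0 to A5 is 5 halving steps: 2^5 = 32.

32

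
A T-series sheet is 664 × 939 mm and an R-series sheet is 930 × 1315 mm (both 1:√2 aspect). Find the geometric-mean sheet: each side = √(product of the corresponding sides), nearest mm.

786 × 1111 mm

Short side: √(664 · 930) = √617520 ≈ 785.8 → 786 mm
Long side: √(939 · 1315) = √1234785 ≈ 1111.2 → 1111 mm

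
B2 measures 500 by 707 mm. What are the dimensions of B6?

B3: ⌊707/2⌋ × 500 = 353 × 500 mm
B4: ⌊500/2⌋ × 353 = 250 × 353 mm
B5: ⌊353/2⌋ × 250 = 176 × 250 mm
B6: ⌊250/2⌋ × 176 = 125 × 176 mm

125 × 176 mm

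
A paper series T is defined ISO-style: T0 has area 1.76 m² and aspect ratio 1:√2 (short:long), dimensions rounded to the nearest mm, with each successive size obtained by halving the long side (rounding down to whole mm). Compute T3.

394 × 558 mm

Let T0's short side be w mm. w · w√2 = 1.76 m² = 1,760,000 mm², so w ≈ 1115.6 mm and w√2 ≈ 1577.7 mm → T0 = 1116 × 1578 mm.
T1: ⌊1578/2⌋ × 1116 = 789 × 1116 mm
T2: ⌊1116/2⌋ × 789 = 558 × 789 mm
T3: ⌊789/2⌋ × 558 = 394 × 558 mm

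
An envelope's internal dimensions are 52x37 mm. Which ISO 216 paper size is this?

Aspect ratio 52/37 ≈ 1.405 — close to the ISO √2 ≈ 1.414.
In the A-series (A0 area = 1 m²): A9 = 37 × 52 mm.

A9 (37 × 52 mm)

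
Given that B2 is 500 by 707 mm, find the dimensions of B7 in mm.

88 × 125 mm

B3: ⌊707/2⌋ × 500 = 353 × 500 mm
B4: ⌊500/2⌋ × 353 = 250 × 353 mm
B5: ⌊353/2⌋ × 250 = 176 × 250 mm
B6: ⌊250/2⌋ × 176 = 125 × 176 mm
B7: ⌊176/2⌋ × 125 = 88 × 125 mm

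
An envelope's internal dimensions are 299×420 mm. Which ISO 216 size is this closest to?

A3 (297 × 420 mm)

Aspect ratio 420/299 ≈ 1.405 — close to the ISO √2 ≈ 1.414.
In the A-series (A0 area = 1 m²): A3 = 297 × 420 mm.
Off by 2 mm total — nearest standard size.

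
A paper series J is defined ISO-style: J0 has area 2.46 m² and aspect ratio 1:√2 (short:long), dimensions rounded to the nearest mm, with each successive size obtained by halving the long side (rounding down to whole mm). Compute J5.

Let J0's short side be w mm. w · w√2 = 2.46 m² = 2,460,000 mm², so w ≈ 1318.9 mm and w√2 ≈ 1865.2 mm → J0 = 1319 × 1865 mm.
J1: ⌊1865/2⌋ × 1319 = 932 × 1319 mm
J2: ⌊1319/2⌋ × 932 = 659 × 932 mm
J3: ⌊932/2⌋ × 659 = 466 × 659 mm
J4: ⌊659/2⌋ × 466 = 329 × 466 mm
J5: ⌊466/2⌋ × 329 = 233 × 329 mm

233 × 329 mm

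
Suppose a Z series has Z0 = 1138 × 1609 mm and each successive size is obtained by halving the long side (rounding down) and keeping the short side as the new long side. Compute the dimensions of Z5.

201 × 284 mm

Z1: ⌊1609/2⌋ × 1138 = 804 × 1138 mm
Z2: ⌊1138/2⌋ × 804 = 569 × 804 mm
Z3: ⌊804/2⌋ × 569 = 402 × 569 mm
Z4: ⌊569/2⌋ × 402 = 284 × 402 mm
Z5: ⌊402/2⌋ × 284 = 201 × 284 mm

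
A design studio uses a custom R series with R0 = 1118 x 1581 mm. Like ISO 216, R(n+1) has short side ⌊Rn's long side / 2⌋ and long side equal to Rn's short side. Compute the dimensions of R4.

R1: ⌊1581/2⌋ × 1118 = 790 × 1118 mm
R2: ⌊1118/2⌋ × 790 = 559 × 790 mm
R3: ⌊790/2⌋ × 559 = 395 × 559 mm
R4: ⌊559/2⌋ × 395 = 279 × 395 mm

279 × 395 mm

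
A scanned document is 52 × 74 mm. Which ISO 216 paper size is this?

Aspect ratio 74/52 ≈ 1.423 — close to the ISO √2 ≈ 1.414.
In the A-series (A0 area = 1 m²): A8 = 52 × 74 mm.

A8 (52 × 74 mm)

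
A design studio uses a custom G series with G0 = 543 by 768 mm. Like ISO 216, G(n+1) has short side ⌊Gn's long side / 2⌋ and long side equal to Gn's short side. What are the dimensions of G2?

271 × 384 mm

G1: ⌊768/2⌋ × 543 = 384 × 543 mm
G2: ⌊543/2⌋ × 384 = 271 × 384 mm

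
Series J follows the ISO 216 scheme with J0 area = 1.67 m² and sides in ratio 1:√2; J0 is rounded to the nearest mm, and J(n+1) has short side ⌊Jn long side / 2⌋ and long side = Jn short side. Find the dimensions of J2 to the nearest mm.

Let J0's short side be w mm. w · w√2 = 1.67 m² = 1,670,000 mm², so w ≈ 1086.7 mm and w√2 ≈ 1536.8 mm → J0 = 1087 × 1537 mm.
J1: ⌊1537/2⌋ × 1087 = 768 × 1087 mm
J2: ⌊1087/2⌋ × 768 = 543 × 768 mm

543 × 768 mm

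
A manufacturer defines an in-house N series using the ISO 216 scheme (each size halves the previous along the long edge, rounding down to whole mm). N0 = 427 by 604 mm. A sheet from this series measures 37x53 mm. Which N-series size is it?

N7

N0: 427 × 604 mm
N1: 302 × 427 mm
N2: 213 × 302 mm
N3: 151 × 213 mm
N4: 106 × 151 mm
N5: 75 × 106 mm
N6: 53 × 75 mm
N7: 37 × 53 mm
N8: 26 × 37 mm
→ matches N7.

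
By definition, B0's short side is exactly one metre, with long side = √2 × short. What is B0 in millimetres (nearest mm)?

Short side = 1000 mm; long side = 1000√2 ≈ 1414.2 mm.

1000 × 1414 mm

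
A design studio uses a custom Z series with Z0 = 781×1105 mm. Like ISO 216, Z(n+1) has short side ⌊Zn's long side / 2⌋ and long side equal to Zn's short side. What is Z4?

Z1: ⌊1105/2⌋ × 781 = 552 × 781 mm
Z2: ⌊781/2⌋ × 552 = 390 × 552 mm
Z3: ⌊552/2⌋ × 390 = 276 × 390 mm
Z4: ⌊390/2⌋ × 276 = 195 × 276 mm

195 × 276 mm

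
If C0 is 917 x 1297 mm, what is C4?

229 × 324 mm

C1: ⌊1297/2⌋ × 917 = 648 × 917 mm
C2: ⌊917/2⌋ × 648 = 458 × 648 mm
C3: ⌊648/2⌋ × 458 = 324 × 458 mm
C4: ⌊458/2⌋ × 324 = 229 × 324 mm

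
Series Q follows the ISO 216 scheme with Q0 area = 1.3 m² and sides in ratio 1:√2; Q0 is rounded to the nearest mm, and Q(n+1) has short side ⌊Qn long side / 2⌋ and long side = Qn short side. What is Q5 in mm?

Let Q0's short side be w mm. w · w√2 = 1.3 m² = 1,300,000 mm², so w ≈ 958.8 mm and w√2 ≈ 1355.9 mm → Q0 = 959 × 1356 mm.
Q1: ⌊1356/2⌋ × 959 = 678 × 959 mm
Q2: ⌊959/2⌋ × 678 = 479 × 678 mm
Q3: ⌊678/2⌋ × 479 = 339 × 479 mm
Q4: ⌊479/2⌋ × 339 = 239 × 339 mm
Q5: ⌊339/2⌋ × 239 = 169 × 239 mm

169 × 239 mm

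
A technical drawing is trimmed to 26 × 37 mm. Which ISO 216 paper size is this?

Aspect ratio 37/26 ≈ 1.423 — close to the ISO √2 ≈ 1.414.
In the A-series (A0 area = 1 m²): A10 = 26 × 37 mm.

A10 (26 × 37 mm)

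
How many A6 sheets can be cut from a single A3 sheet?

A3 = 297 × 420 mm; A6 = 105 × 148 mm.
Each halving step doubles the count; 3 steps from A3 to A6.
2^3 = 8.

8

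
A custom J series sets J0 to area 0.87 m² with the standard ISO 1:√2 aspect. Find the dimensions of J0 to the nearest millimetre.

784 × 1109 mm

Let the short side be w mm. Then w · w√2 = 0.87 m² = 870,000 mm².
w² = 870,000/√2, so w ≈ 784.3 mm; long side = w√2 ≈ 1109.2 mm.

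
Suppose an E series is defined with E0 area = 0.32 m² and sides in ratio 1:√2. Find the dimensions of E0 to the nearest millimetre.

476 × 673 mm

Let the short side be w mm. Then w · w√2 = 0.32 m² = 320,000 mm².
w² = 320,000/√2, so w ≈ 475.7 mm; long side = w√2 ≈ 672.7 mm.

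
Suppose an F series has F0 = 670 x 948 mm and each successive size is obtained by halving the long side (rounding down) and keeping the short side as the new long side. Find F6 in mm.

F1: ⌊948/2⌋ × 670 = 474 × 670 mm
F2: ⌊670/2⌋ × 474 = 335 × 474 mm
F3: ⌊474/2⌋ × 335 = 237 × 335 mm
F4: ⌊335/2⌋ × 237 = 167 × 237 mm
F5: ⌊237/2⌋ × 167 = 118 × 167 mm
F6: ⌊167/2⌋ × 118 = 83 × 118 mm

83 × 118 mm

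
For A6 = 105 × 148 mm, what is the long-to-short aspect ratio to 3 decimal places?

1.410

148 / 105 = 1.410
ISO 216 targets √2 ≈ 1.414; the -0.005 deviation is from mm rounding.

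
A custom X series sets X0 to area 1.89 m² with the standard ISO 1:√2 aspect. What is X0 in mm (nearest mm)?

1156 × 1635 mm

Let the short side be w mm. Then w · w√2 = 1.89 m² = 1,890,000 mm².
w² = 1,890,000/√2, so w ≈ 1156.0 mm; long side = w√2 ≈ 1634.9 mm.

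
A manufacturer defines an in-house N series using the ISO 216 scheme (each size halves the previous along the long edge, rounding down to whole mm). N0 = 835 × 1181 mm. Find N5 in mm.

147 × 208 mm

N1: ⌊1181/2⌋ × 835 = 590 × 835 mm
N2: ⌊835/2⌋ × 590 = 417 × 590 mm
N3: ⌊590/2⌋ × 417 = 295 × 417 mm
N4: ⌊417/2⌋ × 295 = 208 × 295 mm
N5: ⌊295/2⌋ × 208 = 147 × 208 mm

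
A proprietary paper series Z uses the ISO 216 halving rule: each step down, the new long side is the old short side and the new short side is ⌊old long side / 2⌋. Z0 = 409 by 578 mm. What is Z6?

51 × 72 mm

Z1: ⌊578/2⌋ × 409 = 289 × 409 mm
Z2: ⌊409/2⌋ × 289 = 204 × 289 mm
Z3: ⌊289/2⌋ × 204 = 144 × 204 mm
Z4: ⌊204/2⌋ × 144 = 102 × 144 mm
Z5: ⌊144/2⌋ × 102 = 72 × 102 mm
Z6: ⌊102/2⌋ × 72 = 51 × 72 mm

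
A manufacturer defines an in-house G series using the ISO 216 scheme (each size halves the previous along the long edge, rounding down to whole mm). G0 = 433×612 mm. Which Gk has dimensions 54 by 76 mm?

G0: 433 × 612 mm
G1: 306 × 433 mm
G2: 216 × 306 mm
G3: 153 × 216 mm
G4: 108 × 153 mm
G5: 76 × 108 mm
G6: 54 × 76 mm
G7: 38 × 54 mm
→ matches G6.

G6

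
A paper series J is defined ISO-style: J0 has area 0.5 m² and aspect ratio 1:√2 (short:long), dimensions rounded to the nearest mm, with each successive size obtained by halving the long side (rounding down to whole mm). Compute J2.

Let J0's short side be w mm. w · w√2 = 0.5 m² = 500,000 mm², so w ≈ 594.6 mm and w√2 ≈ 840.9 mm → J0 = 595 × 841 mm.
J1: ⌊841/2⌋ × 595 = 420 × 595 mm
J2: ⌊595/2⌋ × 420 = 297 × 420 mm

297 × 420 mm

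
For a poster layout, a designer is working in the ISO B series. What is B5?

176 × 250 mm

B0 = 1000 × 1414 mm (B0 has a 1000 mm short side, aspect 1:√2).
B1: ⌊1414/2⌋ × 1000 = 707 × 1000 mm
B2: ⌊1000/2⌋ × 707 = 500 × 707 mm
B3: ⌊707/2⌋ × 500 = 353 × 500 mm
B4: ⌊500/2⌋ × 353 = 250 × 353 mm
B5: ⌊353/2⌋ × 250 = 176 × 250 mm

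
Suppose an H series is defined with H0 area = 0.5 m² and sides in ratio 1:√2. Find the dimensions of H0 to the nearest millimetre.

Let the short side be w mm. Then w · w√2 = 0.5 m² = 500,000 mm².
w² = 500,000/√2, so w ≈ 594.6 mm; long side = w√2 ≈ 840.9 mm.

595 × 841 mm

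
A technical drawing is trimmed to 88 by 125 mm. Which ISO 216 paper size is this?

B7 (88 × 125 mm)

Aspect ratio 125/88 ≈ 1.420 — close to the ISO √2 ≈ 1.414.
In the B-series (B0 = 1000 × 1414 mm): B7 = 88 × 125 mm.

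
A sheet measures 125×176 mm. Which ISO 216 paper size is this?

Aspect ratio 176/125 ≈ 1.408 — close to the ISO √2 ≈ 1.414.
In the B-series (B0 = 1000 × 1414 mm): B6 = 125 × 176 mm.

B6 (125 × 176 mm)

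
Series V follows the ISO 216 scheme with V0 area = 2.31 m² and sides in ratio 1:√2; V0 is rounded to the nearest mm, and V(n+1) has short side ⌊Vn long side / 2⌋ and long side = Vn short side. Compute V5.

Let V0's short side be w mm. w · w√2 = 2.31 m² = 2,310,000 mm², so w ≈ 1278.1 mm and w√2 ≈ 1807.4 mm → V0 = 1278 × 1807 mm.
V1: ⌊1807/2⌋ × 1278 = 903 × 1278 mm
V2: ⌊1278/2⌋ × 903 = 639 × 903 mm
V3: ⌊903/2⌋ × 639 = 451 × 639 mm
V4: ⌊639/2⌋ × 451 = 319 × 451 mm
V5: ⌊451/2⌋ × 319 = 225 × 319 mm

225 × 319 mm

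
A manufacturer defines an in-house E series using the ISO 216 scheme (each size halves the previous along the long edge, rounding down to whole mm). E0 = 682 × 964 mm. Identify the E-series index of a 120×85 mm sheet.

E0: 682 × 964 mm
E1: 482 × 682 mm
E2: 341 × 482 mm
E3: 241 × 341 mm
E4: 170 × 241 mm
E5: 120 × 170 mm
E6: 85 × 120 mm
E7: 60 × 85 mm
→ matches E6.

E6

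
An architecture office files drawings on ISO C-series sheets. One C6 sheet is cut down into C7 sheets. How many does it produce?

2

Each ISO step halves the sheet: 1 × C6 → 2 × C7
From C6 to C7 is 1 halving step: 2^1 = 2.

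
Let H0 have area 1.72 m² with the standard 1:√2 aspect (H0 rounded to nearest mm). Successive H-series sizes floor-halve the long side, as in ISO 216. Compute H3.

390 × 551 mm

Let H0's short side be w mm. w · w√2 = 1.72 m² = 1,720,000 mm², so w ≈ 1102.8 mm and w√2 ≈ 1559.6 mm → H0 = 1103 × 1560 mm.
H1: ⌊1560/2⌋ × 1103 = 780 × 1103 mm
H2: ⌊1103/2⌋ × 780 = 551 × 780 mm
H3: ⌊780/2⌋ × 551 = 390 × 551 mm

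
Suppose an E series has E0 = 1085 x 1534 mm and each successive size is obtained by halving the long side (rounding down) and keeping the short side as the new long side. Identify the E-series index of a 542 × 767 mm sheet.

E2

E0: 1085 × 1534 mm
E1: 767 × 1085 mm
E2: 542 × 767 mm
E3: 383 × 542 mm
→ matches E2.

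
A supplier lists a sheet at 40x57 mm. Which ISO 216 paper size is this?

Aspect ratio 57/40 ≈ 1.425 — close to the ISO √2 ≈ 1.414.
In the C-series (envelope sizes, between A and B): C9 = 40 × 57 mm.

C9 (40 × 57 mm)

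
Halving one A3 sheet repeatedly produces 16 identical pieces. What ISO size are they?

A7

16 = 2^4, so 4 halving steps.
A3 → A4 → … → A7 after 4 steps.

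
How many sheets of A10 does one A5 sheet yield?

Each ISO step halves the sheet: 1 × A5 → 2 × A6 → 4 × A7 → 8 × A8 → …
From A5 to A10 is 5 halving steps: 2^5 = 32.

32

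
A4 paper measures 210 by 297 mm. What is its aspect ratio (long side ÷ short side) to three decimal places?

1.414

297 / 210 = 1.414
Matches √2 ≈ 1.414 — the ISO 216 defining ratio.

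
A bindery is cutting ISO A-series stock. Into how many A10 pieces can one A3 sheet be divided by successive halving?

Each ISO step halves the sheet: 1 × A3 → 2 × A4 → 4 × A5 → 8 × A6 → …
From A3 to A10 is 7 halving steps: 2^7 = 128.

128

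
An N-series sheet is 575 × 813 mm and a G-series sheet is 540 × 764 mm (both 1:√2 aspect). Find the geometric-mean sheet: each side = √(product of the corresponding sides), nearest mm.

557 × 788 mm

Short side: √(575 · 540) = √310500 ≈ 557.2 → 557 mm
Long side: √(813 · 764) = √621132 ≈ 788.1 → 788 mm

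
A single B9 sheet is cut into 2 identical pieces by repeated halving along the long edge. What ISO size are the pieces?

B10

2 = 2^1, so 1 halving step.
B9 → B10 → … → B10 after 1 step.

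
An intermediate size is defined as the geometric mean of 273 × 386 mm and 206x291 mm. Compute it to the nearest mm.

237 × 335 mm

Short side: √(273 · 206) = √56238 ≈ 237.1 → 237 mm
Long side: √(386 · 291) = √112326 ≈ 335.2 → 335 mm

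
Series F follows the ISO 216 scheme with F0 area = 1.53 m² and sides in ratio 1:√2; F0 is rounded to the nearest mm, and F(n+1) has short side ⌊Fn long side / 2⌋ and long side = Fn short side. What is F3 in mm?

367 × 520 mm

Let F0's short side be w mm. w · w√2 = 1.53 m² = 1,530,000 mm², so w ≈ 1040.1 mm and w√2 ≈ 1471.0 mm → F0 = 1040 × 1471 mm.
F1: ⌊1471/2⌋ × 1040 = 735 × 1040 mm
F2: ⌊1040/2⌋ × 735 = 520 × 735 mm
F3: ⌊735/2⌋ × 520 = 367 × 520 mm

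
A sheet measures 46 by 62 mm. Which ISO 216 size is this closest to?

Aspect ratio 62/46 ≈ 1.348 (ISO target is √2 ≈ 1.414).
In the B-series (B0 = 1000 × 1414 mm): B9 = 44 × 62 mm.
Off by 2 mm total — nearest standard size.

B9 (44 × 62 mm)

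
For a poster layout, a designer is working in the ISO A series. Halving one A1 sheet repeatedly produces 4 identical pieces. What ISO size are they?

4 = 2^2, so 2 halving steps.
A1 → A2 → … → A3 after 2 steps.

A3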